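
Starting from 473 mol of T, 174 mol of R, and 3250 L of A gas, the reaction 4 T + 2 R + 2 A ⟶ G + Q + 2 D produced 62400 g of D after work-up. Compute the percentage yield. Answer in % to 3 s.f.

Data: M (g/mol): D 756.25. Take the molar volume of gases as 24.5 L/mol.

n(T) = 473.0 mol
n(R) = 174.0 mol
n(A) = 3250 / 24.5 = 132.7 mol
n/ν for T = 473.0/4 = 118.3
n/ν for R = 174.0/2 = 87.00
n/ν for A = 132.7/2 = 66.35
Smallest n/ν is A → limiting reagent.
theoretical n(D) = (2/2) × 132.7 = 132.7 mol → 100400 g
% yield = 62400 / 100400 × 100 = 62.15 %

62.2 %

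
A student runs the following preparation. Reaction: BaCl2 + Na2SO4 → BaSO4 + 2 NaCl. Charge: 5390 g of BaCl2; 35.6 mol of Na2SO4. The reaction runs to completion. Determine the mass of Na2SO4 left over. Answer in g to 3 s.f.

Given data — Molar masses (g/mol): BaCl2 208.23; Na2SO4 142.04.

n(BaCl2) = 5390 / 208.23 = 25.88 mol
n(Na2SO4) = 35.60 mol
n/ν for BaCl2 = 25.88/1 = 25.88
n/ν for Na2SO4 = 35.60/1 = 35.60
Smallest n/ν is BaCl2 → limiting reagent.
Na2SO4 consumed = (1/1) × 25.88 = 25.88 mol
Na2SO4 remaining = 35.60 − 25.88 = 9.720 mol
mass = 9.720 × 142.04 = 1381 g

1380 g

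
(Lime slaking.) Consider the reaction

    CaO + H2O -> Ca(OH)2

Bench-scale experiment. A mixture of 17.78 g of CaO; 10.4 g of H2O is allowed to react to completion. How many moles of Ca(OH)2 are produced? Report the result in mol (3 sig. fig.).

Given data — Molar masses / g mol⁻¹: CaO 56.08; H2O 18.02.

n(CaO) = 17.78 / 56.08 = 0.3170 mol
n(H2O) = 10.40 / 18.02 = 0.5771 mol
n/ν for CaO = 0.3170/1 = 0.3170
n/ν for H2O = 0.5771/1 = 0.5771
Smallest n/ν is CaO → limiting reagent.
n(Ca(OH)2) = (1/1) × 0.3170 = 0.3170 mol

0.317 mol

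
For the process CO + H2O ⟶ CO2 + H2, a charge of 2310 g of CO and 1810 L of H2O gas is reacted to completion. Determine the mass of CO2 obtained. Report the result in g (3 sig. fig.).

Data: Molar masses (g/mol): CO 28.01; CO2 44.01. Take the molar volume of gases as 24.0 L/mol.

3320 g

n(CO) = 2310 / 28.01 = 82.47 mol
n(H2O) = 1810 / 24.0 = 75.42 mol
n/ν → CO: 82.47, H2O: 75.42; H2O is limiting.
n(CO2) = (1/1) × 75.42 = 75.42 mol
mass = 75.42 × 44.01 = 3319 g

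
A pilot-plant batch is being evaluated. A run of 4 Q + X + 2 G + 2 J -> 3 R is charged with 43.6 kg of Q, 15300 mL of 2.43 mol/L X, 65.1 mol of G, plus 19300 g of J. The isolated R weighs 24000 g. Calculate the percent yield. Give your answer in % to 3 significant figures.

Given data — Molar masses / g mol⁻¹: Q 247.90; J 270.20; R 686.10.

n(Q) = 43.60×1000 / 247.90 = 175.9 mol
n(X) = 2.43 × 15300/1000 = 37.18 mol
n(G) = 65.10 mol
n(J) = 19300 / 270.20 = 71.43 mol
n/ν → Q: 43.98, X: 37.18, G: 32.55, J: 35.72; G is limiting.
theoretical n(R) = (3/2) × 65.10 = 97.65 mol → 67000 g
% yield = 24000 / 67000 × 100 = 35.82 %

35.8 %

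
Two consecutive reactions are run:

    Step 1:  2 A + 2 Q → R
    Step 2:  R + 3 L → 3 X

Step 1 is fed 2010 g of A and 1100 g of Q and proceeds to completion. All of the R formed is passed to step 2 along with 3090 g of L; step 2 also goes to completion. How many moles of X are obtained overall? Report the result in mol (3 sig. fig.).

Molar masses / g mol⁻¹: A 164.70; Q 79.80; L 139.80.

18.3 mol

Step 1:
n(A) = 2010 / 164.70 = 12.20 mol
n(Q) = 1100 / 79.80 = 13.78 mol
n/ν → A: 6.100, Q: 6.890; A is limiting.
n(R) produced = (1/2) × 12.20 = 6.100 mol
Step 2:
n(R) available = 6.100 mol
n(L) = 3090 / 139.80 = 22.10 mol
n/ν → R: 6.100, L: 7.367; R is limiting.
n(X) = (3/1) × 6.100 = 18.30 mol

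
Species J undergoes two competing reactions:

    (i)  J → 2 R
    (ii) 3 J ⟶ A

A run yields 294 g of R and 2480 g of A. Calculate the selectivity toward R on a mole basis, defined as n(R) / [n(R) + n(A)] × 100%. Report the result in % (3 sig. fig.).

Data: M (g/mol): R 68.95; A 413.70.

n(R) = 294 / 68.95 = 4.264 mol
n(A) = 2480 / 413.70 = 5.995 mol
selectivity = 4.264/(4.264+5.995) × 100 = 41.56 %

41.6 %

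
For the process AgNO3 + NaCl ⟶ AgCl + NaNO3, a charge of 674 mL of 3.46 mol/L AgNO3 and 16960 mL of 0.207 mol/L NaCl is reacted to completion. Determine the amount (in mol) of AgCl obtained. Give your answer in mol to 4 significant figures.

2.332 mol

n(AgNO3) = 3.46 × 674.0/1000 = 2.332 mol
n(NaCl) = 0.207 × 16960/1000 = 3.511 mol
n/ν → AgNO3: 2.332, NaCl: 3.511; AgNO3 is limiting.
n(AgCl) = (1/1) × 2.332 = 2.332 mol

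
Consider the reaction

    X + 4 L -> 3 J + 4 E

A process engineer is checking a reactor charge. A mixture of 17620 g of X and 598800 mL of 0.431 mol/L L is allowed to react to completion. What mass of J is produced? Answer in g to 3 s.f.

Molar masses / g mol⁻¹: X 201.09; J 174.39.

33800 g

n(X) = 17620 / 201.09 = 87.62 mol
n(L) = 0.431 × 598800/1000 = 258.1 mol
n/ν for X = 87.62/1 = 87.62
n/ν for L = 258.1/4 = 64.53
Smallest n/ν is L → limiting reagent.
n(J) = (3/4) × 258.1 = 193.6 mol
mass = 193.6 × 174.39 = 33760 g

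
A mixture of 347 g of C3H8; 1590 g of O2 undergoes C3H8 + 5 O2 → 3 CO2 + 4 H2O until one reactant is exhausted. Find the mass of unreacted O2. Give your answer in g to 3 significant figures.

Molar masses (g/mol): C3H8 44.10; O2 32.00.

n(C3H8) = 347.0 / 44.10 = 7.868 mol
n(O2) = 1590 / 32.00 = 49.69 mol
n/ν for C3H8 = 7.868/1 = 7.868
n/ν for O2 = 49.69/5 = 9.938
Smallest n/ν is C3H8 → limiting reagent.
O2 consumed = (5/1) × 7.868 = 39.34 mol
O2 remaining = 49.69 − 39.34 = 10.35 mol
mass = 10.35 × 32.00 = 331.2 g

331 g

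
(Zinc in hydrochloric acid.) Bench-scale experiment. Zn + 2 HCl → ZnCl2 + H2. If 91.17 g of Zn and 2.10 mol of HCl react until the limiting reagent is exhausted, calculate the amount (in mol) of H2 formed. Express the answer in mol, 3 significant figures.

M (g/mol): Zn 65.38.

1.05 mol

n(Zn) = 91.17 / 65.38 = 1.394 mol
n(HCl) = 2.100 mol
n/ν → Zn: 1.394, HCl: 1.050; HCl is limiting.
n(H2) = (1/2) × 2.100 = 1.050 mol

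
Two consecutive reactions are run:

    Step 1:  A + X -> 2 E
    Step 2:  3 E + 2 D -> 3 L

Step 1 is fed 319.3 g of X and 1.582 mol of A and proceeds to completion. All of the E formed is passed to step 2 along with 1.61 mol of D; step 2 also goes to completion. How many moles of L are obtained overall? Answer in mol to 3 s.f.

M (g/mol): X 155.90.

2.42 mol

Step 1:
n(X) = 319.3 / 155.90 = 2.048 mol
n(A) = 1.582 mol
n/ν for X = 2.048/1 = 2.048
n/ν for A = 1.582/1 = 1.582
Smallest n/ν is A → limiting reagent.
n(E) produced = (2/1) × 1.582 = 3.164 mol
Step 2:
n(E) available = 3.164 mol
n(D) = 1.610 mol
n/ν for E = 3.164/3 = 1.055
n/ν for D = 1.610/2 = 0.8050
Smallest n/ν is D → limiting reagent.
n(L) = (3/2) × 1.610 = 2.415 mol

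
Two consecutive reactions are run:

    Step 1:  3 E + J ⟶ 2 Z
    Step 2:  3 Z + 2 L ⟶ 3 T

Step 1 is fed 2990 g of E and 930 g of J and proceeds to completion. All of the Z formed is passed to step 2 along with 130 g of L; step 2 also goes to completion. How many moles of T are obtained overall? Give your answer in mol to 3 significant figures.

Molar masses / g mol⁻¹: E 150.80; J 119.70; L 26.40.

Step 1:
n(E) = 2990 / 150.80 = 19.83 mol
n(J) = 930.0 / 119.70 = 7.769 mol
n/ν for E = 19.83/3 = 6.610
n/ν for J = 7.769/1 = 7.769
Smallest n/ν is E → limiting reagent.
n(Z) produced = (2/3) × 19.83 = 13.22 mol
Step 2:
n(Z) available = 13.22 mol
n(L) = 130.0 / 26.40 = 4.924 mol
n/ν for Z = 13.22/3 = 4.407
n/ν for L = 4.924/2 = 2.462
Smallest n/ν is L → limiting reagent.
n(T) = (3/2) × 4.924 = 7.386 mol

7.39 mol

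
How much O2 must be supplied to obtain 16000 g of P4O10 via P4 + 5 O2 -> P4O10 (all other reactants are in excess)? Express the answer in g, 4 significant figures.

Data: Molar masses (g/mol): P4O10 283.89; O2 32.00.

9018 g

n(P4O10) = 16000 / 283.89 = 56.36 mol
n(O2) = (5/1) × 56.36 = 281.8 mol
mass = 281.8 × 32.00 = 9018 g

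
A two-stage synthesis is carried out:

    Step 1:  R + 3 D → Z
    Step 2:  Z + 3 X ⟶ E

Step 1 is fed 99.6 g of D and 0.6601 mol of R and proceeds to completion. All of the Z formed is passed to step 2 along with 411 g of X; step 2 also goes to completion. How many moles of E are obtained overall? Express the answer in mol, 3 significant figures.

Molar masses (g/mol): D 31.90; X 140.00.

Step 1:
n(D) = 99.60 / 31.90 = 3.122 mol
n(R) = 0.6601 mol
n/ν for D = 3.122/3 = 1.041
n/ν for R = 0.6601/1 = 0.6601
Smallest n/ν is R → limiting reagent.
n(Z) produced = (1/1) × 0.6601 = 0.6601 mol
Step 2:
n(Z) available = 0.6601 mol
n(X) = 411.0 / 140.00 = 2.936 mol
n/ν for Z = 0.6601/1 = 0.6601
n/ν for X = 2.936/3 = 0.9787
Smallest n/ν is Z → limiting reagent.
n(E) = (1/1) × 0.6601 = 0.6601 mol

0.660 mol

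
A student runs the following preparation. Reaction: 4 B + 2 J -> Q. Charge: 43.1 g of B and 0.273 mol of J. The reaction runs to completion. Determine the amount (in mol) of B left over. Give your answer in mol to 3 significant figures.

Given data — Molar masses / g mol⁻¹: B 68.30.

n(B) = 43.10 / 68.30 = 0.6310 mol
n(J) = 0.2730 mol
n/ν for B = 0.6310/4 = 0.1578
n/ν for J = 0.2730/2 = 0.1365
Smallest n/ν is J → limiting reagent.
B consumed = (4/2) × 0.2730 = 0.5460 mol
B remaining = 0.6310 − 0.5460 = 0.08500 mol

0.0850 mol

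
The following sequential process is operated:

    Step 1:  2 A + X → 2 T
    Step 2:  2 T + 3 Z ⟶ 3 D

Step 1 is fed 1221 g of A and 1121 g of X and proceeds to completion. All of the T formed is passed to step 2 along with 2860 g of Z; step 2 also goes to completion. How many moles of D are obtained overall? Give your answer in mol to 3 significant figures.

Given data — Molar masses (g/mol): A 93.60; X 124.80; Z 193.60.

14.8 mol

Step 1:
n(A) = 1221 / 93.60 = 13.04 mol
n(X) = 1121 / 124.80 = 8.982 mol
n/ν for A = 13.04/2 = 6.520
n/ν for X = 8.982/1 = 8.982
Smallest n/ν is A → limiting reagent.
n(T) produced = (2/2) × 13.04 = 13.04 mol
Step 2:
n(T) available = 13.04 mol
n(Z) = 2860 / 193.60 = 14.77 mol
n/ν for T = 13.04/2 = 6.520
n/ν for Z = 14.77/3 = 4.923
Smallest n/ν is Z → limiting reagent.
n(D) = (3/3) × 14.77 = 14.77 mol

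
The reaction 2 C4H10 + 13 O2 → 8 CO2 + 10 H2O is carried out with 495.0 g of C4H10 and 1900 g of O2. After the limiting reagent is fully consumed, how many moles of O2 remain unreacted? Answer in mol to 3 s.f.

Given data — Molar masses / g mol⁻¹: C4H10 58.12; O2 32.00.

n(C4H10) = 495.0 / 58.12 = 8.517 mol
n(O2) = 1900 / 32.00 = 59.38 mol
n/ν for C4H10 = 8.517/2 = 4.259
n/ν for O2 = 59.38/13 = 4.568
Smallest n/ν is C4H10 → limiting reagent.
O2 consumed = (13/2) × 8.517 = 55.36 mol
O2 remaining = 59.38 − 55.36 = 4.020 mol

4.02 mol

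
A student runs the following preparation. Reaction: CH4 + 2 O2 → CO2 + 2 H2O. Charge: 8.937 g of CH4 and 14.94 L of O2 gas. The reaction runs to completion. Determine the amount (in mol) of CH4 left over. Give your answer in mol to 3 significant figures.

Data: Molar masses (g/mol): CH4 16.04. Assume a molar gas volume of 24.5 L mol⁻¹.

n(CH4) = 8.937 / 16.04 = 0.5572 mol
n(O2) = 14.94 / 24.5 = 0.6098 mol
n/ν for CH4 = 0.5572/1 = 0.5572
n/ν for O2 = 0.6098/2 = 0.3049
Smallest n/ν is O2 → limiting reagent.
CH4 consumed = (1/2) × 0.6098 = 0.3049 mol
CH4 remaining = 0.5572 − 0.3049 = 0.2523 mol

0.252 mol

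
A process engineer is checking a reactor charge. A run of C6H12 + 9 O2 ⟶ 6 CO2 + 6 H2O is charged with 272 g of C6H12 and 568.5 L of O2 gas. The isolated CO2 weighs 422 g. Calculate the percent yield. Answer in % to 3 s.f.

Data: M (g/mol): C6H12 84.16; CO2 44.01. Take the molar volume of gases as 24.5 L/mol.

62.0 %

n(C6H12) = 272.0 / 84.16 = 3.232 mol
n(O2) = 568.5 / 24.5 = 23.20 mol
n/ν → C6H12: 3.232, O2: 2.578; O2 is limiting.
theoretical n(CO2) = (6/9) × 23.20 = 15.47 mol → 680.8 g
% yield = 422 / 680.8 × 100 = 61.99 %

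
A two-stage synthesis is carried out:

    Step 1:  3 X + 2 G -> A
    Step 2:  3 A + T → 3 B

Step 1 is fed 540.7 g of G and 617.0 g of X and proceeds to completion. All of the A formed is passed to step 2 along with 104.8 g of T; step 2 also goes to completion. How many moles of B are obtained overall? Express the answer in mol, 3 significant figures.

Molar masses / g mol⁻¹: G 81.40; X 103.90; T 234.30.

1.34 mol

Step 1:
n(G) = 540.7 / 81.40 = 6.643 mol
n(X) = 617.0 / 103.90 = 5.938 mol
n/ν for G = 6.643/2 = 3.322
n/ν for X = 5.938/3 = 1.979
Smallest n/ν is X → limiting reagent.
n(A) produced = (1/3) × 5.938 = 1.979 mol
Step 2:
n(A) available = 1.979 mol
n(T) = 104.8 / 234.30 = 0.4473 mol
n/ν for A = 1.979/3 = 0.6597
n/ν for T = 0.4473/1 = 0.4473
Smallest n/ν is T → limiting reagent.
n(B) = (3/1) × 0.4473 = 1.342 mol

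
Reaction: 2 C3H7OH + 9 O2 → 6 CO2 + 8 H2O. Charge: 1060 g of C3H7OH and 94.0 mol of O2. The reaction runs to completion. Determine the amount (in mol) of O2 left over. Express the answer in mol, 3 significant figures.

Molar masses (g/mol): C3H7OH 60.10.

14.6 mol

n(C3H7OH) = 1060 / 60.10 = 17.64 mol
n(O2) = 94.00 mol
n/ν for C3H7OH = 17.64/2 = 8.820
n/ν for O2 = 94.00/9 = 10.44
Smallest n/ν is C3H7OH → limiting reagent.
O2 consumed = (9/2) × 17.64 = 79.38 mol
O2 remaining = 94.00 − 79.38 = 14.62 mol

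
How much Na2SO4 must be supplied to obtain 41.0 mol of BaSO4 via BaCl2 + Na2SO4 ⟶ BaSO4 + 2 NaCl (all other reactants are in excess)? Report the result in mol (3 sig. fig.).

41.0 mol

n(BaSO4) = 41.00 mol
n(Na2SO4) = (1/1) × 41.00 = 41.00 mol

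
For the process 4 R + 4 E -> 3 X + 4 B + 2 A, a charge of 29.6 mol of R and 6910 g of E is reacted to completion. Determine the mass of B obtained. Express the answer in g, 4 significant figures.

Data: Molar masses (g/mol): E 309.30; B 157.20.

3512 g

n(R) = 29.60 mol
n(E) = 6910 / 309.30 = 22.34 mol
n/ν → R: 7.400, E: 5.585; E is limiting.
n(B) = (4/4) × 22.34 = 22.34 mol
mass = 22.34 × 157.20 = 3512 g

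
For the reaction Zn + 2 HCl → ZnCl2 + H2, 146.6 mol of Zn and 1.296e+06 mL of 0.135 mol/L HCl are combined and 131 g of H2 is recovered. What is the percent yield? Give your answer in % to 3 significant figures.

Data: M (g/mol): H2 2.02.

n(Zn) = 146.6 mol
n(HCl) = 0.135 × 1.296e+06/1000 = 175.0 mol
n/ν → Zn: 146.6, HCl: 87.50; HCl is limiting.
theoretical n(H2) = (1/2) × 175.0 = 87.50 mol → 176.8 g
% yield = 131 / 176.8 × 100 = 74.10 %

74.1 %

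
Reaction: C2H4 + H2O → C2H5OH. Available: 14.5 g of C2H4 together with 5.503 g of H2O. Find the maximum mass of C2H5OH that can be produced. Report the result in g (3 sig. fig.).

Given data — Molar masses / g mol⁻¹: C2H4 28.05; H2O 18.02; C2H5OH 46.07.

14.1 g

n(C2H4) = 14.50 / 28.05 = 0.5169 mol
n(H2O) = 5.503 / 18.02 = 0.3054 mol
n/ν for C2H4 = 0.5169/1 = 0.5169
n/ν for H2O = 0.3054/1 = 0.3054
Smallest n/ν is H2O → limiting reagent.
n(C2H5OH) = (1/1) × 0.3054 = 0.3054 mol
mass = 0.3054 × 46.07 = 14.07 g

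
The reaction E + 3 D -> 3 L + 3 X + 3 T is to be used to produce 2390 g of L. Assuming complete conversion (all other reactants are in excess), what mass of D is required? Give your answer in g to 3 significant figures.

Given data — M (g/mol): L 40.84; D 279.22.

n(L) = 2390 / 40.84 = 58.52 mol
n(D) = (3/3) × 58.52 = 58.52 mol
mass = 58.52 × 279.22 = 16340 g

16300 g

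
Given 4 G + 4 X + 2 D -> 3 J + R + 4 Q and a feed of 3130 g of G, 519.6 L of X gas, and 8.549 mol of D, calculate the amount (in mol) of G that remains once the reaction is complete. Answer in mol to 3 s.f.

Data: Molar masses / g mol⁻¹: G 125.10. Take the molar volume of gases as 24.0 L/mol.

n(G) = 3130 / 125.10 = 25.02 mol
n(X) = 519.6 / 24.0 = 21.65 mol
n(D) = 8.549 mol
n/ν → G: 6.255, X: 5.413, D: 4.275; D is limiting.
G consumed = (4/2) × 8.549 = 17.10 mol
G remaining = 25.02 − 17.10 = 7.920 mol

7.92 mol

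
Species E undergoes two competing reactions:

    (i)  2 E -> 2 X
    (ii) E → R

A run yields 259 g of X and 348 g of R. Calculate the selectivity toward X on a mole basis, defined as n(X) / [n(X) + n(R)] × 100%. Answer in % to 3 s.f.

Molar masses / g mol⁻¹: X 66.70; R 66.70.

n(X) = 259 / 66.70 = 3.883 mol
n(R) = 348 / 66.70 = 5.217 mol
selectivity = 3.883/(3.883+5.217) × 100 = 42.67 %

42.7 %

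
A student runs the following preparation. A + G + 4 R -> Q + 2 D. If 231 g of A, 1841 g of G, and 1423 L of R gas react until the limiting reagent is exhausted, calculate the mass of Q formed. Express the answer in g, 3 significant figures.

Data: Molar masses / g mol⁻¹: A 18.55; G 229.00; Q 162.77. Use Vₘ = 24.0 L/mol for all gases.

n(A) = 231.0 / 18.55 = 12.45 mol
n(G) = 1841 / 229.00 = 8.039 mol
n(R) = 1423 / 24.0 = 59.29 mol
n/ν → A: 12.45, G: 8.039, R: 14.82; G is limiting.
n(Q) = (1/1) × 8.039 = 8.039 mol
mass = 8.039 × 162.77 = 1309 g

1310 g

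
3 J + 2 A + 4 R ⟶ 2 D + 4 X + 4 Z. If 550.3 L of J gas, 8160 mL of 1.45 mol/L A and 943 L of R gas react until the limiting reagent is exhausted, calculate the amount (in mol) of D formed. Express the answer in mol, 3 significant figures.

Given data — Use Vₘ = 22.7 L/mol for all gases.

n(J) = 550.3 / 22.7 = 24.24 mol
n(A) = 1.45 × 8160/1000 = 11.83 mol
n(R) = 943.0 / 22.7 = 41.54 mol
n/ν for J = 24.24/3 = 8.080
n/ν for A = 11.83/2 = 5.915
n/ν for R = 41.54/4 = 10.39
Smallest n/ν is A → limiting reagent.
n(D) = (2/2) × 11.83 = 11.83 mol

11.8 mol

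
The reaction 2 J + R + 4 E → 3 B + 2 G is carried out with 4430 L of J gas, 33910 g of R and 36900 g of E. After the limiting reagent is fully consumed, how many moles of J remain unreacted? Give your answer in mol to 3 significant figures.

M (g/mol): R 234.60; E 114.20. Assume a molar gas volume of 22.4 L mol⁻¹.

n(J) = 4430 / 22.4 = 197.8 mol
n(R) = 33910 / 234.60 = 144.5 mol
n(E) = 36900 / 114.20 = 323.1 mol
n/ν for J = 197.8/2 = 98.90
n/ν for R = 144.5/1 = 144.5
n/ν for E = 323.1/4 = 80.78
Smallest n/ν is E → limiting reagent.
J consumed = (2/4) × 323.1 = 161.6 mol
J remaining = 197.8 − 161.6 = 36.20 mol

36.2 mol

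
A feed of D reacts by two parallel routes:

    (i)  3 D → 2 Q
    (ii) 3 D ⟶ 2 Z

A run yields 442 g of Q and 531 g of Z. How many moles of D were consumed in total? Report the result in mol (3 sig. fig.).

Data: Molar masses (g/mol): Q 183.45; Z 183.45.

7.96 mol

n(Q) = 442 / 183.45 = 2.409 mol
n(Z) = 531 / 183.45 = 2.895 mol
n(D) via (i) = (3/2)×2.409 = 3.614 mol
n(D) via (ii) = (3/2)×2.895 = 4.343 mol
total n(D) = 3.614 + 4.343 = 7.957 mol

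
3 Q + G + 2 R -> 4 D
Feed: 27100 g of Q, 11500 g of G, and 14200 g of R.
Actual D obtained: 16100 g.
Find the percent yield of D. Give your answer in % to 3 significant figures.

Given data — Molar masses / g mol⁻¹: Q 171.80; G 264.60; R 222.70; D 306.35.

n(Q) = 27100 / 171.80 = 157.7 mol
n(G) = 11500 / 264.60 = 43.46 mol
n(R) = 14200 / 222.70 = 63.76 mol
n/ν for Q = 157.7/3 = 52.57
n/ν for G = 43.46/1 = 43.46
n/ν for R = 63.76/2 = 31.88
Smallest n/ν is R → limiting reagent.
theoretical n(D) = (4/2) × 63.76 = 127.5 mol → 39060 g
% yield = 16100 / 39060 × 100 = 41.22 %

41.2 %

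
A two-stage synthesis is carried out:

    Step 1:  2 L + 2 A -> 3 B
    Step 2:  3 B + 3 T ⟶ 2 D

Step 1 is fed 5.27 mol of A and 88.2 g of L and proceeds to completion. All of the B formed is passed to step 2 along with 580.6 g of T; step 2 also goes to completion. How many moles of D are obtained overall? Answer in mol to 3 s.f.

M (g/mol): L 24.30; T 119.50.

3.24 mol

Step 1:
n(A) = 5.270 mol
n(L) = 88.20 / 24.30 = 3.630 mol
n/ν for A = 5.270/2 = 2.635
n/ν for L = 3.630/2 = 1.815
Smallest n/ν is L → limiting reagent.
n(B) produced = (3/2) × 3.630 = 5.445 mol
Step 2:
n(B) available = 5.445 mol
n(T) = 580.6 / 119.50 = 4.859 mol
n/ν for B = 5.445/3 = 1.815
n/ν for T = 4.859/3 = 1.620
Smallest n/ν is T → limiting reagent.
n(D) = (2/3) × 4.859 = 3.239 mol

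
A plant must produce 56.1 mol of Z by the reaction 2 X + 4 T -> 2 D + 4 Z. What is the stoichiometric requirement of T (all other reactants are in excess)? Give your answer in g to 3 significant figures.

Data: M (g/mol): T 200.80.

n(Z) = 56.10 mol
n(T) = (4/4) × 56.10 = 56.10 mol
mass = 56.10 × 200.80 = 11260 g

11300 g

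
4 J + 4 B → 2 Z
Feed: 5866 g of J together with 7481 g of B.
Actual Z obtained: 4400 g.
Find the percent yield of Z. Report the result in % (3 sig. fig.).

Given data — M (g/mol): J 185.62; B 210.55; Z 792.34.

n(J) = 5866 / 185.62 = 31.60 mol
n(B) = 7481 / 210.55 = 35.53 mol
n/ν for J = 31.60/4 = 7.900
n/ν for B = 35.53/4 = 8.883
Smallest n/ν is J → limiting reagent.
theoretical n(Z) = (2/4) × 31.60 = 15.80 mol → 12520 g
% yield = 4400 / 12520 × 100 = 35.14 %

35.1 %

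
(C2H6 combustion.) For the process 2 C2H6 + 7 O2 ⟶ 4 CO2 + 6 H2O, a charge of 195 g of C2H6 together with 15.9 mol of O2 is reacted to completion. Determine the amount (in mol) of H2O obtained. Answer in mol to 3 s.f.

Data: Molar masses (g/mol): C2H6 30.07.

n(C2H6) = 195.0 / 30.07 = 6.485 mol
n(O2) = 15.90 mol
n/ν for C2H6 = 6.485/2 = 3.243
n/ν for O2 = 15.90/7 = 2.271
Smallest n/ν is O2 → limiting reagent.
n(H2O) = (6/7) × 15.90 = 13.63 mol

13.6 mol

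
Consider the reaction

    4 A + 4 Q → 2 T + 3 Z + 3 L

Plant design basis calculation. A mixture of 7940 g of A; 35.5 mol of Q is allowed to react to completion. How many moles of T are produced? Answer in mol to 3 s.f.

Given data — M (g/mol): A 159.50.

17.8 mol

n(A) = 7940 / 159.50 = 49.78 mol
n(Q) = 35.50 mol
n/ν for A = 49.78/4 = 12.45
n/ν for Q = 35.50/4 = 8.875
Smallest n/ν is Q → limiting reagent.
n(T) = (2/4) × 35.50 = 17.75 mol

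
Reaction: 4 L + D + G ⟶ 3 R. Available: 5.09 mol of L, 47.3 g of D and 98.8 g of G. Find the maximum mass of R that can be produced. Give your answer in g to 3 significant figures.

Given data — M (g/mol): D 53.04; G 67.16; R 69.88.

n(L) = 5.090 mol
n(D) = 47.30 / 53.04 = 0.8918 mol
n(G) = 98.80 / 67.16 = 1.471 mol
n/ν → L: 1.273, D: 0.8918, G: 1.471; D is limiting.
n(R) = (3/1) × 0.8918 = 2.675 mol
mass = 2.675 × 69.88 = 186.9 g

187 g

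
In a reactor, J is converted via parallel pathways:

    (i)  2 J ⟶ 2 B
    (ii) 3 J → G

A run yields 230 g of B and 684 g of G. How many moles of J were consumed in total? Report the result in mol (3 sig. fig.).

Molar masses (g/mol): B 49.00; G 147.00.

18.7 mol

n(B) = 230 / 49.00 = 4.694 mol
n(G) = 684 / 147.00 = 4.653 mol
n(J) via (i) = (2/2)×4.694 = 4.694 mol
n(J) via (ii) = (3/1)×4.653 = 13.96 mol
total n(J) = 4.694 + 13.96 = 18.65 mol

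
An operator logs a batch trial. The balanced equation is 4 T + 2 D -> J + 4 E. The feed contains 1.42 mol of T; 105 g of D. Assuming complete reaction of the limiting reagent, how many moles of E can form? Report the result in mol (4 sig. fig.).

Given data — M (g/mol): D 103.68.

1.420 mol

n(T) = 1.420 mol
n(D) = 105.0 / 103.68 = 1.013 mol
n/ν for T = 1.420/4 = 0.3550
n/ν for D = 1.013/2 = 0.5065
Smallest n/ν is T → limiting reagent.
n(E) = (4/4) × 1.420 = 1.420 mol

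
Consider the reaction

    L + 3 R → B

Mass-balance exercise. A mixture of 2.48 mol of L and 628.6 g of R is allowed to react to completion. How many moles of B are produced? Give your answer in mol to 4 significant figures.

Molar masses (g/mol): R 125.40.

n(L) = 2.480 mol
n(R) = 628.6 / 125.40 = 5.013 mol
n/ν for L = 2.480/1 = 2.480
n/ν for R = 5.013/3 = 1.671
Smallest n/ν is R → limiting reagent.
n(B) = (1/3) × 5.013 = 1.671 mol

1.671 mol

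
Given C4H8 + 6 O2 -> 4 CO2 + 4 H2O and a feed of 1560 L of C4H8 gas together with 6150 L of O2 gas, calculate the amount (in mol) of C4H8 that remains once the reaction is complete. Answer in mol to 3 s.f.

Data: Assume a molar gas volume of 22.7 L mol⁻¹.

n(C4H8) = 1560 / 22.7 = 68.72 mol
n(O2) = 6150 / 22.7 = 270.9 mol
n/ν for C4H8 = 68.72/1 = 68.72
n/ν for O2 = 270.9/6 = 45.15
Smallest n/ν is O2 → limiting reagent.
C4H8 consumed = (1/6) × 270.9 = 45.15 mol
C4H8 remaining = 68.72 − 45.15 = 23.57 mol

23.6 mol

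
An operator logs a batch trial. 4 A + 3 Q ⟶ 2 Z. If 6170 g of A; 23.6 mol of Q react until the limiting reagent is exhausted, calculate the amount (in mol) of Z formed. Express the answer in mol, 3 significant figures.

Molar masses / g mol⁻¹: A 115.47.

n(A) = 6170 / 115.47 = 53.43 mol
n(Q) = 23.60 mol
n/ν for A = 53.43/4 = 13.36
n/ν for Q = 23.60/3 = 7.867
Smallest n/ν is Q → limiting reagent.
n(Z) = (2/3) × 23.60 = 15.73 mol

15.7 mol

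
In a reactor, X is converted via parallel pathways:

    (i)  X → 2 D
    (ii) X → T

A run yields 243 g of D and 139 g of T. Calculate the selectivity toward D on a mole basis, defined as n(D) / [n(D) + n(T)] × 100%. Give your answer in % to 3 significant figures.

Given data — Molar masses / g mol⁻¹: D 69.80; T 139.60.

n(D) = 243 / 69.80 = 3.481 mol
n(T) = 139 / 139.60 = 0.9957 mol
selectivity = 3.481/(3.481+0.9957) × 100 = 77.76 %

77.8 %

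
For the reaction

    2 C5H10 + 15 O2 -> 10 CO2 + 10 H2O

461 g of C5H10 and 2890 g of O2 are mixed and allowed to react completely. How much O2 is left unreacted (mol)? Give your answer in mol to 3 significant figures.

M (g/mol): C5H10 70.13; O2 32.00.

n(C5H10) = 461.0 / 70.13 = 6.574 mol
n(O2) = 2890 / 32.00 = 90.31 mol
n/ν for C5H10 = 6.574/2 = 3.287
n/ν for O2 = 90.31/15 = 6.021
Smallest n/ν is C5H10 → limiting reagent.
O2 consumed = (15/2) × 6.574 = 49.31 mol
O2 remaining = 90.31 − 49.31 = 41.00 mol

41.0 mol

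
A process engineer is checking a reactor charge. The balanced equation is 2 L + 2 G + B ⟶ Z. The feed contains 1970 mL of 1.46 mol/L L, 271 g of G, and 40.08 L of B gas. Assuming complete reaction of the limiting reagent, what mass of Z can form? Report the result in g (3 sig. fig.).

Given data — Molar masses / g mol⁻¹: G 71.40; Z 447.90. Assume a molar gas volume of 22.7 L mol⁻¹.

644 g

n(L) = 1.46 × 1970/1000 = 2.876 mol
n(G) = 271.0 / 71.40 = 3.796 mol
n(B) = 40.08 / 22.7 = 1.766 mol
n/ν for L = 2.876/2 = 1.438
n/ν for G = 3.796/2 = 1.898
n/ν for B = 1.766/1 = 1.766
Smallest n/ν is L → limiting reagent.
n(Z) = (1/2) × 2.876 = 1.438 mol
mass = 1.438 × 447.90 = 644.1 g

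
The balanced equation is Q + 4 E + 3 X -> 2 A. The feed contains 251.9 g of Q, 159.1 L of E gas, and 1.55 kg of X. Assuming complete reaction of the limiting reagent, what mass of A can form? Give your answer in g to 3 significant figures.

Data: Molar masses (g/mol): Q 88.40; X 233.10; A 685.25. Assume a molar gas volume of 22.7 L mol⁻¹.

n(Q) = 251.9 / 88.40 = 2.850 mol
n(E) = 159.1 / 22.7 = 7.009 mol
n(X) = 1.550×1000 / 233.10 = 6.650 mol
n/ν → Q: 2.850, E: 1.752, X: 2.217; E is limiting.
n(A) = (2/4) × 7.009 = 3.505 mol
mass = 3.505 × 685.25 = 2402 g

2400 g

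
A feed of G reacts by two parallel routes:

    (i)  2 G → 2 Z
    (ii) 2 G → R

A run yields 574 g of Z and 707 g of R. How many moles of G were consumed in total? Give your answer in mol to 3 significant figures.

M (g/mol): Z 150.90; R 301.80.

8.49 mol

n(Z) = 574 / 150.90 = 3.804 mol
n(R) = 707 / 301.80 = 2.343 mol
n(G) via (i) = (2/2)×3.804 = 3.804 mol
n(G) via (ii) = (2/1)×2.343 = 4.686 mol
total n(G) = 3.804 + 4.686 = 8.490 mol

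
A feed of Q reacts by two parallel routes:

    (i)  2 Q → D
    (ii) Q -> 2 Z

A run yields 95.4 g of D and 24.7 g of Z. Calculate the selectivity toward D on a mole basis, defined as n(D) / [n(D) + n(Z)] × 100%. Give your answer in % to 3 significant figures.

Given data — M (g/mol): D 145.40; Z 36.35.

49.1 %

n(D) = 95.4 / 145.40 = 0.6561 mol
n(Z) = 24.7 / 36.35 = 0.6795 mol
selectivity = 0.6561/(0.6561+0.6795) × 100 = 49.12 %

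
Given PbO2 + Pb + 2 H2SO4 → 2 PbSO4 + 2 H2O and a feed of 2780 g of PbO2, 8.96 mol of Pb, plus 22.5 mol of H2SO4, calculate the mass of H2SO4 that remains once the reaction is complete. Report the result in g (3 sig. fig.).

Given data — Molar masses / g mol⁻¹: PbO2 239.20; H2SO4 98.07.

449 g

n(PbO2) = 2780 / 239.20 = 11.62 mol
n(Pb) = 8.960 mol
n(H2SO4) = 22.50 mol
n/ν → PbO2: 11.62, Pb: 8.960, H2SO4: 11.25; Pb is limiting.
H2SO4 consumed = (2/1) × 8.960 = 17.92 mol
H2SO4 remaining = 22.50 − 17.92 = 4.580 mol
mass = 4.580 × 98.07 = 449.2 g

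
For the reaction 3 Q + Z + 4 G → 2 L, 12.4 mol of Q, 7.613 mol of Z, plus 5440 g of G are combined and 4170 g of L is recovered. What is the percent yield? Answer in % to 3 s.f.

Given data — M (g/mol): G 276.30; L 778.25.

n(Q) = 12.40 mol
n(Z) = 7.613 mol
n(G) = 5440 / 276.30 = 19.69 mol
n/ν for Q = 12.40/3 = 4.133
n/ν for Z = 7.613/1 = 7.613
n/ν for G = 19.69/4 = 4.923
Smallest n/ν is Q → limiting reagent.
theoretical n(L) = (2/3) × 12.40 = 8.267 mol → 6434 g
% yield = 4170 / 6434 × 100 = 64.81 %

64.8 %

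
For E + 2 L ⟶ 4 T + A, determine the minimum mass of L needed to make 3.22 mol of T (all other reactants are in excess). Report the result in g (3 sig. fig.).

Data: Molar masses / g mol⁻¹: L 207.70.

334 g

n(T) = 3.220 mol
n(L) = (2/4) × 3.220 = 1.610 mol
mass = 1.610 × 207.70 = 334.4 g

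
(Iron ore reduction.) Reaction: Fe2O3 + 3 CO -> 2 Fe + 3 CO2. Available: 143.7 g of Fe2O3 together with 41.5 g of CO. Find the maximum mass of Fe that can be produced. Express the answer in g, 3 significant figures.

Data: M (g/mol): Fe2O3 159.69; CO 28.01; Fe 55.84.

n(Fe2O3) = 143.7 / 159.69 = 0.8999 mol
n(CO) = 41.50 / 28.01 = 1.482 mol
n/ν for Fe2O3 = 0.8999/1 = 0.8999
n/ν for CO = 1.482/3 = 0.4940
Smallest n/ν is CO → limiting reagent.
n(Fe) = (2/3) × 1.482 = 0.9880 mol
mass = 0.9880 × 55.84 = 55.17 g

55.2 g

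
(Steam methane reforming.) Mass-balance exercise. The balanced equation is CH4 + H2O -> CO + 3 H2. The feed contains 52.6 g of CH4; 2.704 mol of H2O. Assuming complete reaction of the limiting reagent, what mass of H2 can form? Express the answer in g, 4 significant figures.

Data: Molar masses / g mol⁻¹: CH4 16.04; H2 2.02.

16.39 g

n(CH4) = 52.60 / 16.04 = 3.279 mol
n(H2O) = 2.704 mol
n/ν for CH4 = 3.279/1 = 3.279
n/ν for H2O = 2.704/1 = 2.704
Smallest n/ν is H2O → limiting reagent.
n(H2) = (3/1) × 2.704 = 8.112 mol
mass = 8.112 × 2.02 = 16.39 g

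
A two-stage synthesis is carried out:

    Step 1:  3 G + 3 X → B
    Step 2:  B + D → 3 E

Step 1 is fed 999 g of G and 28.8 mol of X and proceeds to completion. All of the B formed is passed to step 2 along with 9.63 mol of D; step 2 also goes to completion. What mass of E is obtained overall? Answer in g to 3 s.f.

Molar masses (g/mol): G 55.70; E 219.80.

Step 1:
n(G) = 999.0 / 55.70 = 17.94 mol
n(X) = 28.80 mol
n/ν for G = 17.94/3 = 5.980
n/ν for X = 28.80/3 = 9.600
Smallest n/ν is G → limiting reagent.
n(B) produced = (1/3) × 17.94 = 5.980 mol
Step 2:
n(B) available = 5.980 mol
n(D) = 9.630 mol
n/ν for B = 5.980/1 = 5.980
n/ν for D = 9.630/1 = 9.630
Smallest n/ν is B → limiting reagent.
n(E) = (3/1) × 5.980 = 17.94 mol
mass = 17.94 × 219.80 = 3943 g

3940 g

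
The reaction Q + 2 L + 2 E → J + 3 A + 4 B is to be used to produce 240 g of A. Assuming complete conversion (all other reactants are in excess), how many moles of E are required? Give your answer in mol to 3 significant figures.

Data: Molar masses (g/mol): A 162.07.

0.987 mol

n(A) = 240 / 162.07 = 1.481 mol
n(E) = (2/3) × 1.481 = 0.9873 mol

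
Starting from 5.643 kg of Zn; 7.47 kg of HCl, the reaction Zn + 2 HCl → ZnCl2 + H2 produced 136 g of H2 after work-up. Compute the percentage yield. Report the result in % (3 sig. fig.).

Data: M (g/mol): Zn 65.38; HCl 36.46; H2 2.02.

78.0 %

n(Zn) = 5.643×1000 / 65.38 = 86.31 mol
n(HCl) = 7.470×1000 / 36.46 = 204.9 mol
n/ν for Zn = 86.31/1 = 86.31
n/ν for HCl = 204.9/2 = 102.5
Smallest n/ν is Zn → limiting reagent.
theoretical n(H2) = (1/1) × 86.31 = 86.31 mol → 174.3 g
% yield = 136 / 174.3 × 100 = 78.03 %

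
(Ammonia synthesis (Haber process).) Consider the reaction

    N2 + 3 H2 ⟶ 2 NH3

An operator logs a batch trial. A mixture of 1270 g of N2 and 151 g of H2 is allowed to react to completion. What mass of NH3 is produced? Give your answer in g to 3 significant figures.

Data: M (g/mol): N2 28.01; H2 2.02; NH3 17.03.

n(N2) = 1270 / 28.01 = 45.34 mol
n(H2) = 151.0 / 2.02 = 74.75 mol
n/ν → N2: 45.34, H2: 24.92; H2 is limiting.
n(NH3) = (2/3) × 74.75 = 49.83 mol
mass = 49.83 × 17.03 = 848.6 g

849 g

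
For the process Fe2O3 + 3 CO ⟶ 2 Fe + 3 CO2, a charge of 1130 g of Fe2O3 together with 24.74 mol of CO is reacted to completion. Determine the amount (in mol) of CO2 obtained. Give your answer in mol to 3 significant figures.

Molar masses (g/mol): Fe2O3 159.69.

n(Fe2O3) = 1130 / 159.69 = 7.076 mol
n(CO) = 24.74 mol
n/ν → Fe2O3: 7.076, CO: 8.247; Fe2O3 is limiting.
n(CO2) = (3/1) × 7.076 = 21.23 mol

21.2 mol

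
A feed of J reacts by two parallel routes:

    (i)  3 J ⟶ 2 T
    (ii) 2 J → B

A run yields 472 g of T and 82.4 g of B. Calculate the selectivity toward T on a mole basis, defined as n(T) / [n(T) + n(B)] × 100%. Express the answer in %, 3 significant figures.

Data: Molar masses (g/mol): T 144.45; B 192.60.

n(T) = 472 / 144.45 = 3.268 mol
n(B) = 82.4 / 192.60 = 0.4278 mol
selectivity = 3.268/(3.268+0.4278) × 100 = 88.42 %

88.4 %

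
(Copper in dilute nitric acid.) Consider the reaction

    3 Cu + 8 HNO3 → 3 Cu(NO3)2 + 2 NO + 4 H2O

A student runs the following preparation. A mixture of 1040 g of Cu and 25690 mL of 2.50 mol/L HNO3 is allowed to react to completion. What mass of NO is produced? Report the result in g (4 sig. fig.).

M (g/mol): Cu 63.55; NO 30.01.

n(Cu) = 1040 / 63.55 = 16.37 mol
n(HNO3) = 2.50 × 25690/1000 = 64.23 mol
n/ν for Cu = 16.37/3 = 5.457
n/ν for HNO3 = 64.23/8 = 8.029
Smallest n/ν is Cu → limiting reagent.
n(NO) = (2/3) × 16.37 = 10.91 mol
mass = 10.91 × 30.01 = 327.4 g

327.4 g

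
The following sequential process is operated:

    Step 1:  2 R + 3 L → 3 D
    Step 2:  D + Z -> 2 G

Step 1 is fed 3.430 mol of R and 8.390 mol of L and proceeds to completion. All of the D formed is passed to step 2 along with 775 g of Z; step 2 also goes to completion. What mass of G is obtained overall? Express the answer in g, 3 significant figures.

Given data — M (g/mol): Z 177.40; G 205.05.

Step 1:
n(R) = 3.430 mol
n(L) = 8.390 mol
n/ν for R = 3.430/2 = 1.715
n/ν for L = 8.390/3 = 2.797
Smallest n/ν is R → limiting reagent.
n(D) produced = (3/2) × 3.430 = 5.145 mol
Step 2:
n(D) available = 5.145 mol
n(Z) = 775.0 / 177.40 = 4.369 mol
n/ν for D = 5.145/1 = 5.145
n/ν for Z = 4.369/1 = 4.369
Smallest n/ν is Z → limiting reagent.
n(G) = (2/1) × 4.369 = 8.738 mol
mass = 8.738 × 205.05 = 1792 g

1790 g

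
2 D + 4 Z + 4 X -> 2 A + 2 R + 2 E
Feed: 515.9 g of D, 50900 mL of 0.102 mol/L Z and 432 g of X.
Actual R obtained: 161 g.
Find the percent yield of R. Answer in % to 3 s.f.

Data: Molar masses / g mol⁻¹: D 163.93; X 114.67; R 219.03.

39.0 %

n(D) = 515.9 / 163.93 = 3.147 mol
n(Z) = 0.102 × 50900/1000 = 5.192 mol
n(X) = 432.0 / 114.67 = 3.767 mol
n/ν → D: 1.574, Z: 1.298, X: 0.9418; X is limiting.
theoretical n(R) = (2/4) × 3.767 = 1.884 mol → 412.7 g
% yield = 161 / 412.7 × 100 = 39.01 %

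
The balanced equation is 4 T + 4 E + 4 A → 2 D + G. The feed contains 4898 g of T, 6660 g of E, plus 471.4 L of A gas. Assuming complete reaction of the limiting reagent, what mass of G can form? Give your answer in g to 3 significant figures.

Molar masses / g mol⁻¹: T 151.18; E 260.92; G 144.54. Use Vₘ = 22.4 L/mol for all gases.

n(T) = 4898 / 151.18 = 32.40 mol
n(E) = 6660 / 260.92 = 25.53 mol
n(A) = 471.4 / 22.4 = 21.04 mol
n/ν for T = 32.40/4 = 8.100
n/ν for E = 25.53/4 = 6.383
n/ν for A = 21.04/4 = 5.260
Smallest n/ν is A → limiting reagent.
n(G) = (1/4) × 21.04 = 5.260 mol
mass = 5.260 × 144.54 = 760.3 g

760 g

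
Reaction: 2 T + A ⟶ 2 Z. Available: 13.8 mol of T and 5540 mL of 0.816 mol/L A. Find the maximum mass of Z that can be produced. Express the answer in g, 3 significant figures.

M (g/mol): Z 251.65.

2280 g

n(T) = 13.80 mol
n(A) = 0.816 × 5540/1000 = 4.521 mol
n/ν → T: 6.900, A: 4.521; A is limiting.
n(Z) = (2/1) × 4.521 = 9.042 mol
mass = 9.042 × 251.65 = 2275 g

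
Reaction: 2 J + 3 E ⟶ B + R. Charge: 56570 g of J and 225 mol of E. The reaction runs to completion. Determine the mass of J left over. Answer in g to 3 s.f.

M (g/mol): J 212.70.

n(J) = 56570 / 212.70 = 266.0 mol
n(E) = 225.0 mol
n/ν for J = 266.0/2 = 133.0
n/ν for E = 225.0/3 = 75.00
Smallest n/ν is E → limiting reagent.
J consumed = (2/3) × 225.0 = 150.0 mol
J remaining = 266.0 − 150.0 = 116.0 mol
mass = 116.0 × 212.70 = 24670 g

24700 g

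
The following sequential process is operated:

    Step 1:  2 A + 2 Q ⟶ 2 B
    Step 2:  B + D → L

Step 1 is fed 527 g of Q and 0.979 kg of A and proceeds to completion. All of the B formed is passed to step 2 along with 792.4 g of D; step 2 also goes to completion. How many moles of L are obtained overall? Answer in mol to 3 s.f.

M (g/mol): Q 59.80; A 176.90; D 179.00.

Step 1:
n(Q) = 527.0 / 59.80 = 8.813 mol
n(A) = 0.9790×1000 / 176.90 = 5.534 mol
n/ν → Q: 4.407, A: 2.767; A is limiting.
n(B) produced = (2/2) × 5.534 = 5.534 mol
Step 2:
n(B) available = 5.534 mol
n(D) = 792.4 / 179.00 = 4.427 mol
n/ν → B: 5.534, D: 4.427; D is limiting.
n(L) = (1/1) × 4.427 = 4.427 mol

4.43 mol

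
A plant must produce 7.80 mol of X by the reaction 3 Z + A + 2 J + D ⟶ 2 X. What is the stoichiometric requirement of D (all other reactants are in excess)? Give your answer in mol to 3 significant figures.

3.90 mol

n(X) = 7.800 mol
n(D) = (1/2) × 7.800 = 3.900 mol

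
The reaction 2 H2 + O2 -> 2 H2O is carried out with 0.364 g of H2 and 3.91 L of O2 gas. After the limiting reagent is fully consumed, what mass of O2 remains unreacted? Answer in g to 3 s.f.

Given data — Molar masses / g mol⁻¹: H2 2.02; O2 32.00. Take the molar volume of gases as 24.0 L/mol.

2.33 g

n(H2) = 0.3640 / 2.02 = 0.1802 mol
n(O2) = 3.910 / 24.0 = 0.1629 mol
n/ν for H2 = 0.1802/2 = 0.09010
n/ν for O2 = 0.1629/1 = 0.1629
Smallest n/ν is H2 → limiting reagent.
O2 consumed = (1/2) × 0.1802 = 0.09010 mol
O2 remaining = 0.1629 − 0.09010 = 0.07280 mol
mass = 0.07280 × 32.00 = 2.330 g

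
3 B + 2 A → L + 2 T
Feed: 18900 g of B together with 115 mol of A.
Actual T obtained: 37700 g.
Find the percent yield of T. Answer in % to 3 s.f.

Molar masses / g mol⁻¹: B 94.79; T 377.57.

n(B) = 18900 / 94.79 = 199.4 mol
n(A) = 115.0 mol
n/ν → B: 66.47, A: 57.50; A is limiting.
theoretical n(T) = (2/2) × 115.0 = 115.0 mol → 43420 g
% yield = 37700 / 43420 × 100 = 86.83 %

86.8 %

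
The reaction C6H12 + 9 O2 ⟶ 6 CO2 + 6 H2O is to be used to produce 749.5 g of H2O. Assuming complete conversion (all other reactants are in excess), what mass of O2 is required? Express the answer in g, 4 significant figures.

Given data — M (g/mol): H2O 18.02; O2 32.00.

1996 g

n(H2O) = 749.5 / 18.02 = 41.59 mol
n(O2) = (9/6) × 41.59 = 62.39 mol
mass = 62.39 × 32.00 = 1996 g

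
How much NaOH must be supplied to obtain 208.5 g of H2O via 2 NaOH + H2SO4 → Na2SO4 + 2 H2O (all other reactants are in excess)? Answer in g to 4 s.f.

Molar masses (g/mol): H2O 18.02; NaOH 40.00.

n(H2O) = 208.5 / 18.02 = 11.57 mol
n(NaOH) = (2/2) × 11.57 = 11.57 mol
mass = 11.57 × 40.00 = 462.8 g

462.8 g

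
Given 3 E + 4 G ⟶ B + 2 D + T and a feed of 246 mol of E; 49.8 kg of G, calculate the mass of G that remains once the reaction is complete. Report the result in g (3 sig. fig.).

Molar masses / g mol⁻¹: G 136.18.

n(E) = 246.0 mol
n(G) = 49.80×1000 / 136.18 = 365.7 mol
n/ν for E = 246.0/3 = 82.00
n/ν for G = 365.7/4 = 91.43
Smallest n/ν is E → limiting reagent.
G consumed = (4/3) × 246.0 = 328.0 mol
G remaining = 365.7 − 328.0 = 37.70 mol
mass = 37.70 × 136.18 = 5134 g

5130 g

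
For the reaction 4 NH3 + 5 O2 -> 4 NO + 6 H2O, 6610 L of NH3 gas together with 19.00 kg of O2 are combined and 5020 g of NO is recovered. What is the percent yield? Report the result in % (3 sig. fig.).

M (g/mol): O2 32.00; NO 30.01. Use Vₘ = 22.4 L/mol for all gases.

n(NH3) = 6610 / 22.4 = 295.1 mol
n(O2) = 19.00×1000 / 32.00 = 593.8 mol
n/ν → NH3: 73.78, O2: 118.8; NH3 is limiting.
theoretical n(NO) = (4/4) × 295.1 = 295.1 mol → 8856 g
% yield = 5020 / 8856 × 100 = 56.68 %

56.7 %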